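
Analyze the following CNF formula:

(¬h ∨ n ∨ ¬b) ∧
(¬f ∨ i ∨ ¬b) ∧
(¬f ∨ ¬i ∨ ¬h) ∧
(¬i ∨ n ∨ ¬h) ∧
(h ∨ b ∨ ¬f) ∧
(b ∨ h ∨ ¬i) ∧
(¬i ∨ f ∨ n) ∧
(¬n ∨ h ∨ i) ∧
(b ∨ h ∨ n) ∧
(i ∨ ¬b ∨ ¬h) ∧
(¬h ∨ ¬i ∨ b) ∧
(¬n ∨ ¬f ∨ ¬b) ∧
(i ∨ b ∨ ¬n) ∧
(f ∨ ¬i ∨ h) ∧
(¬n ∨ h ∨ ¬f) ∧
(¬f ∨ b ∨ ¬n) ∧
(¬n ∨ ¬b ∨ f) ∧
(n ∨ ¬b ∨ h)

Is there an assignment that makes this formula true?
Yes

Yes, the formula is satisfiable.

One satisfying assignment is: i=False, h=True, b=False, n=False, f=False

Verification: With this assignment, all 18 clauses evaluate to true.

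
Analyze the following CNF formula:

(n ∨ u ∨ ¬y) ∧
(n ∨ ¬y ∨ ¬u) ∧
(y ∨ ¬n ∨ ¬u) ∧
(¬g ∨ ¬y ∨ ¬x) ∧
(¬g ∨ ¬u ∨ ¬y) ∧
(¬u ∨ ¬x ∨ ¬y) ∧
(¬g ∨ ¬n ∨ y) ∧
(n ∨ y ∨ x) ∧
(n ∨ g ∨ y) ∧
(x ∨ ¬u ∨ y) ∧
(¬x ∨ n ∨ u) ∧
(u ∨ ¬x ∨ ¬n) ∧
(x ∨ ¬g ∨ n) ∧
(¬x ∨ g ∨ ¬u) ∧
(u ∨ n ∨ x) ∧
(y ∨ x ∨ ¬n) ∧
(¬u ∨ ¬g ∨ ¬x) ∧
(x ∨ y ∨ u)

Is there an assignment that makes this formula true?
Yes

Yes, the formula is satisfiable.

One satisfying assignment is: n=True, u=False, x=False, y=True, g=True

Verification: With this assignment, all 18 clauses evaluate to true.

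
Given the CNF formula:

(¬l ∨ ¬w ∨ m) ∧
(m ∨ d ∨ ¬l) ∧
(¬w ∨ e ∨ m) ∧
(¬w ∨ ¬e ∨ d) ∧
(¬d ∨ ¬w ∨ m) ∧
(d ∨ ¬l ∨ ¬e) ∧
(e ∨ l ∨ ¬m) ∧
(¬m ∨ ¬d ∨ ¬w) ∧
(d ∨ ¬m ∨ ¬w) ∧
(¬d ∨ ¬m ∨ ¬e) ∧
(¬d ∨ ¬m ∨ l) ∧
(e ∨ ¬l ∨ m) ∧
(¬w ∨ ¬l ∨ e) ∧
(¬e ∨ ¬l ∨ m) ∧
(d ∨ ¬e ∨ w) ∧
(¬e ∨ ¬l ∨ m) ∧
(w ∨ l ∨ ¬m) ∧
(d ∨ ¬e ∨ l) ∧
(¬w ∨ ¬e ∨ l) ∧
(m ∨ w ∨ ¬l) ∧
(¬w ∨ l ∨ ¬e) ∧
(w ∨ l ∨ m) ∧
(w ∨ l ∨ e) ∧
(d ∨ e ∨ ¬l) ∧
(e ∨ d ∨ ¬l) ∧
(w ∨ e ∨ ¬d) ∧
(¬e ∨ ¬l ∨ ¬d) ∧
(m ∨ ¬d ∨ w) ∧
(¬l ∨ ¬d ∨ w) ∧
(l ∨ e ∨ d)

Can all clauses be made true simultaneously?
No

No, the formula is not satisfiable.

No assignment of truth values to the variables can make all 30 clauses true simultaneously.

The formula is UNSAT (unsatisfiable).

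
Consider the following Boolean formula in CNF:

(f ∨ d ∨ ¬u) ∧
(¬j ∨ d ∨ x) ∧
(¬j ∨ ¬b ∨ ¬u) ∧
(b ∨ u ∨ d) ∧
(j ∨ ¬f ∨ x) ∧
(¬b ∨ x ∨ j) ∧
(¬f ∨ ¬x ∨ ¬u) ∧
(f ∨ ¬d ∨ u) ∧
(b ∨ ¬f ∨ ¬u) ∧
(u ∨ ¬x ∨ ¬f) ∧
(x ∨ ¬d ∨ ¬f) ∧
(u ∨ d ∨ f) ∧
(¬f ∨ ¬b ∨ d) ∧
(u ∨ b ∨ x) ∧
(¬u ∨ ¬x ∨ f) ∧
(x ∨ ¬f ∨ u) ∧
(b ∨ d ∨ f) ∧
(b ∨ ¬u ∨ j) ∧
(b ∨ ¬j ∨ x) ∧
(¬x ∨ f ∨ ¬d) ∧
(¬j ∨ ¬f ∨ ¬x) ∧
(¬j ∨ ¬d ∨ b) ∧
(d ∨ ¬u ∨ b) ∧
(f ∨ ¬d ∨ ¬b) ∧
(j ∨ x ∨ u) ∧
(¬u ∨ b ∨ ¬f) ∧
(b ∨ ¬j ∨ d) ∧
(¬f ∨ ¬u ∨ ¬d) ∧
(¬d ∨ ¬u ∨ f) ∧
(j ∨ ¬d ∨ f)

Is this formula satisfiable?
No

No, the formula is not satisfiable.

No assignment of truth values to the variables can make all 30 clauses true simultaneously.

The formula is UNSAT (unsatisfiable).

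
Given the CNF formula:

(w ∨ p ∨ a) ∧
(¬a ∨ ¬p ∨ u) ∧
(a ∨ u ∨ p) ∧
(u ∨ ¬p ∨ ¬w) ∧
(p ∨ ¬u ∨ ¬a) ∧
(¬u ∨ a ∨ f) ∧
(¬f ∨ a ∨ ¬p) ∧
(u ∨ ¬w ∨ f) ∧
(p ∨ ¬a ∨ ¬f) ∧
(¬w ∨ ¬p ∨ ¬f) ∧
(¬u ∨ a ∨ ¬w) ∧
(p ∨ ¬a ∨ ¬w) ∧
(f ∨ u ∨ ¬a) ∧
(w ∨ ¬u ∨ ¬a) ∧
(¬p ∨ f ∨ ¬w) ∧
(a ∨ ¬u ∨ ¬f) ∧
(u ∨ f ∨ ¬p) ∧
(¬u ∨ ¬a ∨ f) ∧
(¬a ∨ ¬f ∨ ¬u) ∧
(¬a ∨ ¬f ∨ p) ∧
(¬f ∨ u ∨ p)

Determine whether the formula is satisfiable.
No

No, the formula is not satisfiable.

No assignment of truth values to the variables can make all 21 clauses true simultaneously.

The formula is UNSAT (unsatisfiable).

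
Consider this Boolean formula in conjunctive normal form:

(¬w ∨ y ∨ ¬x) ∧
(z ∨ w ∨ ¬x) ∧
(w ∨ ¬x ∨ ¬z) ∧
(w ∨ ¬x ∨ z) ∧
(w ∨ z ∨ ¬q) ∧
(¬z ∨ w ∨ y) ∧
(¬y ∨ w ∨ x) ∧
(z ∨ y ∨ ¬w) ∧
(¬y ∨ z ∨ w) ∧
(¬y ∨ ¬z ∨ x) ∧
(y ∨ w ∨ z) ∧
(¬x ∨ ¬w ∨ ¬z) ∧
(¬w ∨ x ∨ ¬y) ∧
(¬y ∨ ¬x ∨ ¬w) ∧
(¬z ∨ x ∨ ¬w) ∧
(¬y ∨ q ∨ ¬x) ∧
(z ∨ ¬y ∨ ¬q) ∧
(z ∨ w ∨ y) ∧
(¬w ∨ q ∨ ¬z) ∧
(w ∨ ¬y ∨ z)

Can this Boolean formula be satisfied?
No

No, the formula is not satisfiable.

No assignment of truth values to the variables can make all 20 clauses true simultaneously.

The formula is UNSAT (unsatisfiable).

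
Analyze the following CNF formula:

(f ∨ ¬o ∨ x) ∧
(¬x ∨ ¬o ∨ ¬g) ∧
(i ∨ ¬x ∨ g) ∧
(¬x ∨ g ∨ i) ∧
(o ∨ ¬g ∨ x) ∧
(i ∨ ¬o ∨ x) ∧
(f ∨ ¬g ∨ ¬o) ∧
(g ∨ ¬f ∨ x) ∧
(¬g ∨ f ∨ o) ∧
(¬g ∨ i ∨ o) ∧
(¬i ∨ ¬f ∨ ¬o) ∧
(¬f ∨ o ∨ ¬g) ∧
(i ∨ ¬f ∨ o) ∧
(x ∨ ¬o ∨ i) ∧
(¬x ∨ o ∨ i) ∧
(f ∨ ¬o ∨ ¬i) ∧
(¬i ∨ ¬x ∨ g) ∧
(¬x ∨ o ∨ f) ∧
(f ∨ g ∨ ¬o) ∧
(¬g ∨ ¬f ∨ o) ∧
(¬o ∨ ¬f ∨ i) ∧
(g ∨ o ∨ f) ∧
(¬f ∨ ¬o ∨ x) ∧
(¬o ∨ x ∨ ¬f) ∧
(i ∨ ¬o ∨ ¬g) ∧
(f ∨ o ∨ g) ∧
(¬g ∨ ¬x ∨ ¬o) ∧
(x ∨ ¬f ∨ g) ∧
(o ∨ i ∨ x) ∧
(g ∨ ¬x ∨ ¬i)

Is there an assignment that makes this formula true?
No

No, the formula is not satisfiable.

No assignment of truth values to the variables can make all 30 clauses true simultaneously.

The formula is UNSAT (unsatisfiable).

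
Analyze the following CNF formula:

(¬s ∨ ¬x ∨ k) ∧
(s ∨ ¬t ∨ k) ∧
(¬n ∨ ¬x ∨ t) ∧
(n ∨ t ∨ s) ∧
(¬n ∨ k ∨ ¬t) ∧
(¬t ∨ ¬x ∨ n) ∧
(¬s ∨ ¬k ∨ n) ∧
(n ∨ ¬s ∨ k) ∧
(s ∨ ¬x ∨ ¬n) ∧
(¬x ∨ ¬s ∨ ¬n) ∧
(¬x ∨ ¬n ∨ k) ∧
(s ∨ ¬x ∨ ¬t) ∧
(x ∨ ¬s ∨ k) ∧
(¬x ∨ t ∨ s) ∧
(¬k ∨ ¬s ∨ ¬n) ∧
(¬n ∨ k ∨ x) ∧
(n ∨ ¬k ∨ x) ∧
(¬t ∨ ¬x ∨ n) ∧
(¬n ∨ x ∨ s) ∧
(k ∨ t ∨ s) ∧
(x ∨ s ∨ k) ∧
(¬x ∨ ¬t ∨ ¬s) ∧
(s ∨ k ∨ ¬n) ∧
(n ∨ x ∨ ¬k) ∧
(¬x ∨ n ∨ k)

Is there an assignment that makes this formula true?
No

No, the formula is not satisfiable.

No assignment of truth values to the variables can make all 25 clauses true simultaneously.

The formula is UNSAT (unsatisfiable).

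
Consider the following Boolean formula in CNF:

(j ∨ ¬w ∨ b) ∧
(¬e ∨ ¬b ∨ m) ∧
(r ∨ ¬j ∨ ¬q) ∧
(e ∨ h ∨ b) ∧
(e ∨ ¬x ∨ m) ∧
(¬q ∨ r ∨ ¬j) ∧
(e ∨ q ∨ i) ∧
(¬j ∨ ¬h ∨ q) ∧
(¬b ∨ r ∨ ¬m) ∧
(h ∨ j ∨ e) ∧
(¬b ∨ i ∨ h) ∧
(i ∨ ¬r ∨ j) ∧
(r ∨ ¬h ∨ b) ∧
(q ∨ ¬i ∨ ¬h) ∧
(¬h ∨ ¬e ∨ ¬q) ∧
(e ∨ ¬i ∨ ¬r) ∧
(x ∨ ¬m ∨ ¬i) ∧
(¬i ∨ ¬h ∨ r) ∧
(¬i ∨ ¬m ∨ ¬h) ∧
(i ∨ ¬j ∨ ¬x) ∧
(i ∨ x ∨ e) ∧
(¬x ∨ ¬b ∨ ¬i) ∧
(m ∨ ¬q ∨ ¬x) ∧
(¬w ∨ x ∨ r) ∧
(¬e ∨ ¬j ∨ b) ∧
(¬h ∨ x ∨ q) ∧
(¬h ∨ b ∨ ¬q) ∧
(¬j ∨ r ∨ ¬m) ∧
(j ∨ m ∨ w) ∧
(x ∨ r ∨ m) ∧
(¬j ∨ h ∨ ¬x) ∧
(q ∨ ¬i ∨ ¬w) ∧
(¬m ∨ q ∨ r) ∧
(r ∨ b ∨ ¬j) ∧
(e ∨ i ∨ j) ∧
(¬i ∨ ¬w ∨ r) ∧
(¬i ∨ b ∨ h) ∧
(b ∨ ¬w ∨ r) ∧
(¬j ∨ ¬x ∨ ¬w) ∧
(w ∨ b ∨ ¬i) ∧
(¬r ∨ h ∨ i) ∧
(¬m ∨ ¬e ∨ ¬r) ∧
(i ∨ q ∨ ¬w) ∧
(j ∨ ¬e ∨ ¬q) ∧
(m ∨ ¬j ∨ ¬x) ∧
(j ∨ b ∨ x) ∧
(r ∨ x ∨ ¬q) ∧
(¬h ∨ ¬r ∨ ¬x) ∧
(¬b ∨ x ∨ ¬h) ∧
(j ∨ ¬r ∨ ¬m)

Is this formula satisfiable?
No

No, the formula is not satisfiable.

No assignment of truth values to the variables can make all 50 clauses true simultaneously.

The formula is UNSAT (unsatisfiable).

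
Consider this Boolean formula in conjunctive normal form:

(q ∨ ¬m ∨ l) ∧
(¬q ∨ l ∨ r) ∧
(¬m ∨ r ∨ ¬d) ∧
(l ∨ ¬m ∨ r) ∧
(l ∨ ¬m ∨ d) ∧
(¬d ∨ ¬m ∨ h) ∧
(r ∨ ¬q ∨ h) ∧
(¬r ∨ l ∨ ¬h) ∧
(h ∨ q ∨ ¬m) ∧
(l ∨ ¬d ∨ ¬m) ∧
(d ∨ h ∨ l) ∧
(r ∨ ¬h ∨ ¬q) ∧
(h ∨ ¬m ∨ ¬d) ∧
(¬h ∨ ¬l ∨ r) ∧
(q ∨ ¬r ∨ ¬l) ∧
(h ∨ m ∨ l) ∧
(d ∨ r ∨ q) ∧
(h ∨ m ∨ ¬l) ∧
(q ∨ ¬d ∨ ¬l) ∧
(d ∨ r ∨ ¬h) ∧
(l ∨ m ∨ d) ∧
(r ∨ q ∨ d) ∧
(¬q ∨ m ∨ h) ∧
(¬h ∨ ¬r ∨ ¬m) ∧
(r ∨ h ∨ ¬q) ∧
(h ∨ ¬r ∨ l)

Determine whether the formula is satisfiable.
Yes

Yes, the formula is satisfiable.

One satisfying assignment is: r=True, d=False, l=True, m=True, q=True, h=False

Verification: With this assignment, all 26 clauses evaluate to true.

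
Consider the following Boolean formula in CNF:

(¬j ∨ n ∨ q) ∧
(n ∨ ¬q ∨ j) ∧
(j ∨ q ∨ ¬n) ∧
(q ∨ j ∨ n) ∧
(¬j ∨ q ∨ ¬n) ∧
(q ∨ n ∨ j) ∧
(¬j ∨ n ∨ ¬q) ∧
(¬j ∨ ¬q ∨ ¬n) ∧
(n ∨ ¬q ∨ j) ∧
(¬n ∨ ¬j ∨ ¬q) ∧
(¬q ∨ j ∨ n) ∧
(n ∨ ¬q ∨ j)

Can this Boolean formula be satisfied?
Yes

Yes, the formula is satisfiable.

One satisfying assignment is: n=True, j=False, q=True

Verification: With this assignment, all 12 clauses evaluate to true.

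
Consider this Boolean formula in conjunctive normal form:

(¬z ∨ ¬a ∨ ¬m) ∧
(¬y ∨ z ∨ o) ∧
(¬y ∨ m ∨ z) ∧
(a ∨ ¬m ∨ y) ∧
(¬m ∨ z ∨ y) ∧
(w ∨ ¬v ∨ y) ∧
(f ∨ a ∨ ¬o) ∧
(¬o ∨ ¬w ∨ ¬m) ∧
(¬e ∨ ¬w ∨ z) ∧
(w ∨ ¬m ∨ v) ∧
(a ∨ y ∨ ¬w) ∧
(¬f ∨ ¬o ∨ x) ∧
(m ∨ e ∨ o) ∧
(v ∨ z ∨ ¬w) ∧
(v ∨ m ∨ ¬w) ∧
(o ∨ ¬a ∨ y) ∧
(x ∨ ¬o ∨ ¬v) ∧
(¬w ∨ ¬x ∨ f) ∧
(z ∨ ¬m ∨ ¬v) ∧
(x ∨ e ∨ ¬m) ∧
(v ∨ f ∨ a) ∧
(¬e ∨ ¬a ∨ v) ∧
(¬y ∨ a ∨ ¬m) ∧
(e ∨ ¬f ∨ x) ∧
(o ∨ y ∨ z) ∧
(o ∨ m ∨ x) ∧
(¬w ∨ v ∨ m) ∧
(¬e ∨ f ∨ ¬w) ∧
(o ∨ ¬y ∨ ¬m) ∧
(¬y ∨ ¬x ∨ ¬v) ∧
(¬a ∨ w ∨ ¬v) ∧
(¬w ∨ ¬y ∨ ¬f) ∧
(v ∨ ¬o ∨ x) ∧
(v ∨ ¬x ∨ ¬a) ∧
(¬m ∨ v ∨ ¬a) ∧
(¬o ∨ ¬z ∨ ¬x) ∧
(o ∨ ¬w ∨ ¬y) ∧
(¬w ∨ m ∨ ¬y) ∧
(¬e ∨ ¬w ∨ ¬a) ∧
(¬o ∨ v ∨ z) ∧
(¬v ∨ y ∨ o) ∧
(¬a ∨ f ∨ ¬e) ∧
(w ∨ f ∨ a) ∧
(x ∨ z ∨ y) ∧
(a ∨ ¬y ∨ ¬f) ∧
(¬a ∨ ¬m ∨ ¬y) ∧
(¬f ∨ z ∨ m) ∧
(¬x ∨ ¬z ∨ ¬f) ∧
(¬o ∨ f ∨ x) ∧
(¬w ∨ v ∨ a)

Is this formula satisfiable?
No

No, the formula is not satisfiable.

No assignment of truth values to the variables can make all 50 clauses true simultaneously.

The formula is UNSAT (unsatisfiable).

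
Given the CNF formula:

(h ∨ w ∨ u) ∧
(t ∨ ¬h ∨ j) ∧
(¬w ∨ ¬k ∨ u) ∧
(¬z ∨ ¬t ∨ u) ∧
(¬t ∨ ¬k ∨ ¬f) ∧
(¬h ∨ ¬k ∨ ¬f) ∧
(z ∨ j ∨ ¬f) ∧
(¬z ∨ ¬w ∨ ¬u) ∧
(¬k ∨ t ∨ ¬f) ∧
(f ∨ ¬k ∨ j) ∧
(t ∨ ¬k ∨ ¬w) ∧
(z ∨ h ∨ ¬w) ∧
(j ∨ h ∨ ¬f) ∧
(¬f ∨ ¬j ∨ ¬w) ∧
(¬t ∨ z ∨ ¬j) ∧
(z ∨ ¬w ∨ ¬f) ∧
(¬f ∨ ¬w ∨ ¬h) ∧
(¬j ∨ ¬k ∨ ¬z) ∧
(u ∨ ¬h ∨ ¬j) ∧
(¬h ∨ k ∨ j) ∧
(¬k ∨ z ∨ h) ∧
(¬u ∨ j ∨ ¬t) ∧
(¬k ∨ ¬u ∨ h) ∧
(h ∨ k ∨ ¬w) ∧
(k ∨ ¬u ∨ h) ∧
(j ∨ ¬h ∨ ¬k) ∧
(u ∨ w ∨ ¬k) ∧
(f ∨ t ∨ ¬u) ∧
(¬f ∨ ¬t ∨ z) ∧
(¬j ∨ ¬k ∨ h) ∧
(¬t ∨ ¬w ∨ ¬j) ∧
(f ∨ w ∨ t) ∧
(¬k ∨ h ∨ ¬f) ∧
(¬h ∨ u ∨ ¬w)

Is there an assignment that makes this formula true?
Yes

Yes, the formula is satisfiable.

One satisfying assignment is: w=False, h=True, u=True, j=True, k=False, f=False, t=True, z=True

Verification: With this assignment, all 34 clauses evaluate to true.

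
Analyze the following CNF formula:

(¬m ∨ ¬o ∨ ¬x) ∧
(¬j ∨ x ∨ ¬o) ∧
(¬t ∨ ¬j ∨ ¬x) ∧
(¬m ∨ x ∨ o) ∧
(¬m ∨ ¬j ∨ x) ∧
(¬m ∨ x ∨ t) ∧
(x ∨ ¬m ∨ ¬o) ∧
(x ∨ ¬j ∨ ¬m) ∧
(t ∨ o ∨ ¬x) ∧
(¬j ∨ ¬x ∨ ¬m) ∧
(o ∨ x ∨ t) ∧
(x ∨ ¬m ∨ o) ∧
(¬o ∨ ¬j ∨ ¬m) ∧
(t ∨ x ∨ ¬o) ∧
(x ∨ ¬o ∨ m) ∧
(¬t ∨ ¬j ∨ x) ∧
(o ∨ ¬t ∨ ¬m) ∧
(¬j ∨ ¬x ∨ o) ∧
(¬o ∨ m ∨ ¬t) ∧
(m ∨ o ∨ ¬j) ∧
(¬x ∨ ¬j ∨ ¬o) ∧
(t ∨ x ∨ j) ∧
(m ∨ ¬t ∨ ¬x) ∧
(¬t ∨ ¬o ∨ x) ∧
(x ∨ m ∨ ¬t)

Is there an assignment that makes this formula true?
Yes

Yes, the formula is satisfiable.

One satisfying assignment is: x=True, j=False, m=False, t=False, o=True

Verification: With this assignment, all 25 clauses evaluate to true.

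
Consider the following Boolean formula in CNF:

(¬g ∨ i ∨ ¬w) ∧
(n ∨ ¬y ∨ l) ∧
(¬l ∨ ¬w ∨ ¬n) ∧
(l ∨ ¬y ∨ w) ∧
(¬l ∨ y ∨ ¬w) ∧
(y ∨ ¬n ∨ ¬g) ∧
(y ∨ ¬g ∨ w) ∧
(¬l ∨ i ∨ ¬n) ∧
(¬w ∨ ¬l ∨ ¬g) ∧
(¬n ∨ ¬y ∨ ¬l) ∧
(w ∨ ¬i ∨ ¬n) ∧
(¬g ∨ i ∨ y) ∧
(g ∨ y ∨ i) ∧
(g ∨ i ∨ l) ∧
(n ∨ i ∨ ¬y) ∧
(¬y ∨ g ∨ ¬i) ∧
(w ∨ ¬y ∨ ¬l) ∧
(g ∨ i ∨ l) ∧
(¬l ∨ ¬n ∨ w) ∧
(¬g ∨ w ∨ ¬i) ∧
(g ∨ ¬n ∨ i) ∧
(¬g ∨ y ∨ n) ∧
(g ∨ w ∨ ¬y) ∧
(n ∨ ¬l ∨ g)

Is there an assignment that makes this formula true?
Yes

Yes, the formula is satisfiable.

One satisfying assignment is: y=False, w=False, i=True, g=False, n=False, l=False

Verification: With this assignment, all 24 clauses evaluate to true.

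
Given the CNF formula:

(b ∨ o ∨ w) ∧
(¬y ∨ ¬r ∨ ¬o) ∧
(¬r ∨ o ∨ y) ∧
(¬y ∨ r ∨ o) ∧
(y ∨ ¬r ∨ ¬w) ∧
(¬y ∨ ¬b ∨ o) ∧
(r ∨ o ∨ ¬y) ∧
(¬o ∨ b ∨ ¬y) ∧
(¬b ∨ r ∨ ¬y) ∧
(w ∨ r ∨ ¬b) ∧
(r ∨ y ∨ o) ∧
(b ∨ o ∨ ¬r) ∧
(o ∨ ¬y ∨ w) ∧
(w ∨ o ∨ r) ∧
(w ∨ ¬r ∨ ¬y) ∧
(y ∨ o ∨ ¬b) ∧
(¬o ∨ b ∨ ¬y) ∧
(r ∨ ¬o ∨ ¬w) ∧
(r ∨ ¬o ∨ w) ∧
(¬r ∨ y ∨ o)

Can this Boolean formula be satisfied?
Yes

Yes, the formula is satisfiable.

One satisfying assignment is: b=False, w=False, r=True, o=True, y=False

Verification: With this assignment, all 20 clauses evaluate to true.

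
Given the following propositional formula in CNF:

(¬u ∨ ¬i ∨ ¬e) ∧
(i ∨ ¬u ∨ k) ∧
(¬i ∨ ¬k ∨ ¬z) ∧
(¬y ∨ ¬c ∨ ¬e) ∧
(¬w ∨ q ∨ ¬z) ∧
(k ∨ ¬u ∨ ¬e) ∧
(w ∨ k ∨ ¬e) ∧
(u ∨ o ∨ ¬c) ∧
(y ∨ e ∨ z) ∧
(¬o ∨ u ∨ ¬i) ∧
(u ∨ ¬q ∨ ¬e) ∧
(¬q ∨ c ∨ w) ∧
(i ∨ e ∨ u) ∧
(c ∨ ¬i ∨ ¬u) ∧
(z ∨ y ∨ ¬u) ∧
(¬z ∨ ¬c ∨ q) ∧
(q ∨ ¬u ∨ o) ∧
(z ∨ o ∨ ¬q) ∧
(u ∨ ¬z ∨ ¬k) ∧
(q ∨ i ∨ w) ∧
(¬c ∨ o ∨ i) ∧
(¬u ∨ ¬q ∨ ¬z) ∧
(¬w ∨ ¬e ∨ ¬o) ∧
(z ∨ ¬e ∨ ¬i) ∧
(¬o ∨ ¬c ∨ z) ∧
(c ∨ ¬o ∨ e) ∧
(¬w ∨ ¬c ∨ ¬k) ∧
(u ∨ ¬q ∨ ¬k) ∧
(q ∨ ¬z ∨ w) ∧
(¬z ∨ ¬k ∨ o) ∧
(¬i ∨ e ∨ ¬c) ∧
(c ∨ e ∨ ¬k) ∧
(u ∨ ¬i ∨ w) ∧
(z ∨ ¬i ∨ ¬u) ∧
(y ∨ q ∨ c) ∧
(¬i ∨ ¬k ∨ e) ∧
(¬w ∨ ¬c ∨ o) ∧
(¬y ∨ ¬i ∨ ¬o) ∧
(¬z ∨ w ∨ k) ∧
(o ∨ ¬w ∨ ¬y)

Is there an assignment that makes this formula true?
Yes

Yes, the formula is satisfiable.

One satisfying assignment is: i=True, e=False, o=False, q=True, c=False, k=False, w=True, y=False, z=True, u=False

Verification: With this assignment, all 40 clauses evaluate to true.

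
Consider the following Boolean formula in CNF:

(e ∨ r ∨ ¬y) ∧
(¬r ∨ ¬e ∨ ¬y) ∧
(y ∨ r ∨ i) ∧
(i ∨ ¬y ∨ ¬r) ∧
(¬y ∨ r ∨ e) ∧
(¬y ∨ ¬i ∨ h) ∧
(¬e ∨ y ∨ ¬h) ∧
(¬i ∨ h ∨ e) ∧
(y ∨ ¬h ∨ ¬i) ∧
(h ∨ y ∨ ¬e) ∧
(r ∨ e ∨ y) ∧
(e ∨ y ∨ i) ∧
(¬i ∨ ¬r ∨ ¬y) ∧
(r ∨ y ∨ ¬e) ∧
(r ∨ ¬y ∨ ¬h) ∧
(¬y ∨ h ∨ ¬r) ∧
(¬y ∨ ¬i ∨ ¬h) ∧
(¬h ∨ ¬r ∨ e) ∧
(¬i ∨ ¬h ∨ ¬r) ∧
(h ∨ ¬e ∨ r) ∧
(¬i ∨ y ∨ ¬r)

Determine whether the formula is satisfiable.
No

No, the formula is not satisfiable.

No assignment of truth values to the variables can make all 21 clauses true simultaneously.

The formula is UNSAT (unsatisfiable).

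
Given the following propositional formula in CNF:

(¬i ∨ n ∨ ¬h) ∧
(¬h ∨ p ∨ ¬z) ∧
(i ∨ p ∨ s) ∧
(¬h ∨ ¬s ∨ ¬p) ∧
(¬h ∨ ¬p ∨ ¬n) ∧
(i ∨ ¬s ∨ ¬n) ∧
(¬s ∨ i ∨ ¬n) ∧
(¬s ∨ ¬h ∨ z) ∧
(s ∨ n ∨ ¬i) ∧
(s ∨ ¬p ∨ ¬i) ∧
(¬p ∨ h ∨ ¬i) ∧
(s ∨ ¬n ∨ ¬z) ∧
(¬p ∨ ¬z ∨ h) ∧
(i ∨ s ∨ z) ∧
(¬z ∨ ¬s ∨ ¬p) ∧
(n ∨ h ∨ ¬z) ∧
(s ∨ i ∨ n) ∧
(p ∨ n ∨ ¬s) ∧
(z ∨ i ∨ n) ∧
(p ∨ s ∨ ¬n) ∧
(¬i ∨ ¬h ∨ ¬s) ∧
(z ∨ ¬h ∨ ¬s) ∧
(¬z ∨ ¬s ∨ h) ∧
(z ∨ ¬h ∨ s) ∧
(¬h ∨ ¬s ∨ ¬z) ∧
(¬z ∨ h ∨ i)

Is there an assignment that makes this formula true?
Yes

Yes, the formula is satisfiable.

One satisfying assignment is: s=True, h=False, p=False, z=False, i=True, n=True

Verification: With this assignment, all 26 clauses evaluate to true.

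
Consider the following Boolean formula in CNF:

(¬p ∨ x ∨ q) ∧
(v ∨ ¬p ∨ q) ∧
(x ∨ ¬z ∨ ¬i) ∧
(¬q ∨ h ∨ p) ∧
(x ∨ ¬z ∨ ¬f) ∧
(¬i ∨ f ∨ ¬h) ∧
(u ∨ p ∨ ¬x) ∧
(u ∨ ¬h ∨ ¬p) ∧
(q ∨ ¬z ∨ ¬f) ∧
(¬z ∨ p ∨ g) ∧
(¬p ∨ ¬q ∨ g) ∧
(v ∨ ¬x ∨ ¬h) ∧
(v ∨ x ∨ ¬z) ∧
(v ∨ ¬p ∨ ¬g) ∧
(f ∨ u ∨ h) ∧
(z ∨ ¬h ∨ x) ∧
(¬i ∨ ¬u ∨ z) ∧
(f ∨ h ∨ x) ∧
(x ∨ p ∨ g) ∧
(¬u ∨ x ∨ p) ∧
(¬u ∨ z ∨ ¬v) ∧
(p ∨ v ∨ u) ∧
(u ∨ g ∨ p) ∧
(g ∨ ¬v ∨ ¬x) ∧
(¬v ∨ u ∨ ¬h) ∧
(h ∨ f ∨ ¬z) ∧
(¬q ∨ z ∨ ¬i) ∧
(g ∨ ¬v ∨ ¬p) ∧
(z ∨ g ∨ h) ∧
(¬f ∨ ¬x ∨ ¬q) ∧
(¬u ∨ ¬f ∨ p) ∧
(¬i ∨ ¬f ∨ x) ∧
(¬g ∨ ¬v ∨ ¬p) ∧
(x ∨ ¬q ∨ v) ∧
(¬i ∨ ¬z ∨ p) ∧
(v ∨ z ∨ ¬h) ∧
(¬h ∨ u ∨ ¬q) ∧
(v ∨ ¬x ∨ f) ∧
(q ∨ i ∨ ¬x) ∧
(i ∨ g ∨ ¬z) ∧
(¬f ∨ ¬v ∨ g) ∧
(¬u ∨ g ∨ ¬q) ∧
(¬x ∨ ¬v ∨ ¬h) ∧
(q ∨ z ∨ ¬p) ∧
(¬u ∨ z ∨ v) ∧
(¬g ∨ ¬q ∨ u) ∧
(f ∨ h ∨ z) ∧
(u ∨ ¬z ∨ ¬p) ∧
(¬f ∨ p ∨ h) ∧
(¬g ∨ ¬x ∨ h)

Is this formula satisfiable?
No

No, the formula is not satisfiable.

No assignment of truth values to the variables can make all 50 clauses true simultaneously.

The formula is UNSAT (unsatisfiable).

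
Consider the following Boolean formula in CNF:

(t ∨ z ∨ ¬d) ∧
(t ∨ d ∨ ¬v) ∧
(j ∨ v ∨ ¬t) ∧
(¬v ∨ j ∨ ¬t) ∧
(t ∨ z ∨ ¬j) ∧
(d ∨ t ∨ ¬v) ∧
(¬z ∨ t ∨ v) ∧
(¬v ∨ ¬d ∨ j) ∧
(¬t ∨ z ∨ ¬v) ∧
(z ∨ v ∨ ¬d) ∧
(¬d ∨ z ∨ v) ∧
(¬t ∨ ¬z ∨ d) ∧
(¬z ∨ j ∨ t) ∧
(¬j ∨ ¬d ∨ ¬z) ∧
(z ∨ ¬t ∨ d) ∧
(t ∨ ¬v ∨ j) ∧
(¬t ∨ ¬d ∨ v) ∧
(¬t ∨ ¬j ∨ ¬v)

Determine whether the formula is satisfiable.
Yes

Yes, the formula is satisfiable.

One satisfying assignment is: t=False, z=False, d=False, v=False, j=False

Verification: With this assignment, all 18 clauses evaluate to true.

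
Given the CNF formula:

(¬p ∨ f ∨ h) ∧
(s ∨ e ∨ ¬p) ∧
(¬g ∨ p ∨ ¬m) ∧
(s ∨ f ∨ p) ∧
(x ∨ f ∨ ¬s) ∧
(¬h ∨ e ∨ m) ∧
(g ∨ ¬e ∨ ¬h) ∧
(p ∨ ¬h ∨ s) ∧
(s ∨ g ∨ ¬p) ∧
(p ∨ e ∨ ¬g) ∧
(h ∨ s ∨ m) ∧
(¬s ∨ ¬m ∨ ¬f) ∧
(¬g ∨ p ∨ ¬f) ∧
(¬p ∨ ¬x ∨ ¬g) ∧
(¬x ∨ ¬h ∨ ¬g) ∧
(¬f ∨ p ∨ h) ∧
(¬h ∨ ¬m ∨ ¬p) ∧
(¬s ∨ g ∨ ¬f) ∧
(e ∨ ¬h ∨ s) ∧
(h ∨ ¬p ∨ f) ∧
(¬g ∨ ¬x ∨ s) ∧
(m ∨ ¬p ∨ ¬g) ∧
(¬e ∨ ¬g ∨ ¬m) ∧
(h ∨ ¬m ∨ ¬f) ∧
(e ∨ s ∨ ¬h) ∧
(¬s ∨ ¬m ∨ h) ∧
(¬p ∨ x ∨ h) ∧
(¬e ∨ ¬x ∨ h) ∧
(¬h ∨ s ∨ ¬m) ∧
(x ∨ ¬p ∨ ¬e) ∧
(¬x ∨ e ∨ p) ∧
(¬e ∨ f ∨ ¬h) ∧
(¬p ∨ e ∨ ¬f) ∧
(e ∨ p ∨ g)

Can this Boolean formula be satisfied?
No

No, the formula is not satisfiable.

No assignment of truth values to the variables can make all 34 clauses true simultaneously.

The formula is UNSAT (unsatisfiable).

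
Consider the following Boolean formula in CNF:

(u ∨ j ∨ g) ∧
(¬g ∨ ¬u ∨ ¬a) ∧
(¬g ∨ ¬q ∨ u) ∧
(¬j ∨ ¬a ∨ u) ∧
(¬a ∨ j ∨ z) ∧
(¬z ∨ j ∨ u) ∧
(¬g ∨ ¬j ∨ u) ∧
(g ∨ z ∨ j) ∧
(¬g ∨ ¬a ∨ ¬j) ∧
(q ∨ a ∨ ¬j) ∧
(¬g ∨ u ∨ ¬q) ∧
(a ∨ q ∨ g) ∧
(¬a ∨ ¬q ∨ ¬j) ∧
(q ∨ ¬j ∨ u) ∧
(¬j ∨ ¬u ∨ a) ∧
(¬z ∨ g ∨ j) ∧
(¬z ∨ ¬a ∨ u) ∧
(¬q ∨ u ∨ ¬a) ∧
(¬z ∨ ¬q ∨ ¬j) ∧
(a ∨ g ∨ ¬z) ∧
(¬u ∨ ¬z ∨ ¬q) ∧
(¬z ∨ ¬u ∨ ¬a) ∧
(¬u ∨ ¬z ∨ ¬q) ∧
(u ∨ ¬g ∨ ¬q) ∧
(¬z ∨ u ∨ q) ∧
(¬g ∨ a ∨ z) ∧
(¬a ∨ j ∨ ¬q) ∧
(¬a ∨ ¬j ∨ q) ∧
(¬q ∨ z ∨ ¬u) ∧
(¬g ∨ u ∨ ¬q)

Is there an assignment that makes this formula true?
Yes

Yes, the formula is satisfiable.

One satisfying assignment is: u=True, q=False, a=False, z=True, j=False, g=True

Verification: With this assignment, all 30 clauses evaluate to true.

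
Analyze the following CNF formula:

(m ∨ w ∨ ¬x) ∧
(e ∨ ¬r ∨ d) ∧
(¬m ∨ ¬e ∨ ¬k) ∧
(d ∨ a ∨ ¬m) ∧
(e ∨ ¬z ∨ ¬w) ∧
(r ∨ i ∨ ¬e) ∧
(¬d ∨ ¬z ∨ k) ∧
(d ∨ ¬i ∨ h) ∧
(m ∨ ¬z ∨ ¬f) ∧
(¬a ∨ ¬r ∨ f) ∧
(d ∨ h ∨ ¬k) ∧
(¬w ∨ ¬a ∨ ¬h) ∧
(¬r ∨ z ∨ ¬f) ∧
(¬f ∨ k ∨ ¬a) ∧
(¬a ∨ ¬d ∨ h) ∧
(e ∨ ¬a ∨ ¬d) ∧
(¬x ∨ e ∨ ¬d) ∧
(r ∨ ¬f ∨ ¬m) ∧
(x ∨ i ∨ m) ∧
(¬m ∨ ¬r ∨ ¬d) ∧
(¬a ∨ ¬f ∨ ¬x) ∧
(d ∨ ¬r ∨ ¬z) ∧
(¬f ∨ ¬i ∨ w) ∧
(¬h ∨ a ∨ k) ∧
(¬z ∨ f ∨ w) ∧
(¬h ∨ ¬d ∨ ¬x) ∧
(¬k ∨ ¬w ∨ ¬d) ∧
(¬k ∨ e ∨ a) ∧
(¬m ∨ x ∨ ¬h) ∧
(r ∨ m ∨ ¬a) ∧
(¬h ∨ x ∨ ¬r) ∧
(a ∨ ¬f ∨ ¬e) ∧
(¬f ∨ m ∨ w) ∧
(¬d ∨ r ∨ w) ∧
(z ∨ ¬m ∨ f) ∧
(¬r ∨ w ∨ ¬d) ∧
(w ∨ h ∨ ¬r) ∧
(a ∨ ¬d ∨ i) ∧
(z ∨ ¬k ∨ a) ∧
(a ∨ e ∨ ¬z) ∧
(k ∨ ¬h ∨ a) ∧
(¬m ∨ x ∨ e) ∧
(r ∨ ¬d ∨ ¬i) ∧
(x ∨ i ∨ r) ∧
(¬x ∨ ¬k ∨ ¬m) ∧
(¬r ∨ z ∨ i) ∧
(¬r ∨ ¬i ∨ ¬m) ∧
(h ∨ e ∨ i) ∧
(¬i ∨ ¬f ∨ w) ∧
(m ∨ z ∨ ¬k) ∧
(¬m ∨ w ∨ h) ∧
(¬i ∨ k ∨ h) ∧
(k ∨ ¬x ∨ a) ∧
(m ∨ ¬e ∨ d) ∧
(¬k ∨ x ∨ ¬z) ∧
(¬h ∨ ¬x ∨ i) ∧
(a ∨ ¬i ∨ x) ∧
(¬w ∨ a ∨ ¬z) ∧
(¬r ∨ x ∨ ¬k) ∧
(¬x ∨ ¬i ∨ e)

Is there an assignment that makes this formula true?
No

No, the formula is not satisfiable.

No assignment of truth values to the variables can make all 60 clauses true simultaneously.

The formula is UNSAT (unsatisfiable).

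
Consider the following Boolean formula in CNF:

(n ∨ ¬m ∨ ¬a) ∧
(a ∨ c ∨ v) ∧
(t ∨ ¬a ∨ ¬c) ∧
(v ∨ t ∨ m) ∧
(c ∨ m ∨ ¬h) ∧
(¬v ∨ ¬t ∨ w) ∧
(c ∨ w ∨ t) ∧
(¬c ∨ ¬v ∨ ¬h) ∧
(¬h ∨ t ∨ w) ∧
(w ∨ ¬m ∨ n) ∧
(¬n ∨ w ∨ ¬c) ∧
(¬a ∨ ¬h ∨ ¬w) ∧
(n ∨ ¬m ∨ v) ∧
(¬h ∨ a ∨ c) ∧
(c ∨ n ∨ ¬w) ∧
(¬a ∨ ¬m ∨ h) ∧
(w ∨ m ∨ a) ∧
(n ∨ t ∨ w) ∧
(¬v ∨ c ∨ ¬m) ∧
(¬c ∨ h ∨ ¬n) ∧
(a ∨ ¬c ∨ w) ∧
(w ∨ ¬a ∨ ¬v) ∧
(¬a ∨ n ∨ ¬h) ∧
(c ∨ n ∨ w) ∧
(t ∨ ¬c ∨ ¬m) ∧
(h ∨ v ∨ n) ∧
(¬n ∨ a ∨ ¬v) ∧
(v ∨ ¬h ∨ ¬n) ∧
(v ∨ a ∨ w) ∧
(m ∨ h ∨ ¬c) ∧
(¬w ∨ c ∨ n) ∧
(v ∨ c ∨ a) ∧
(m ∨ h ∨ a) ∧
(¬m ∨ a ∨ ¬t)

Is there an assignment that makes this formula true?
Yes

Yes, the formula is satisfiable.

One satisfying assignment is: c=False, a=True, h=False, m=False, w=True, n=True, t=False, v=True

Verification: With this assignment, all 34 clauses evaluate to true.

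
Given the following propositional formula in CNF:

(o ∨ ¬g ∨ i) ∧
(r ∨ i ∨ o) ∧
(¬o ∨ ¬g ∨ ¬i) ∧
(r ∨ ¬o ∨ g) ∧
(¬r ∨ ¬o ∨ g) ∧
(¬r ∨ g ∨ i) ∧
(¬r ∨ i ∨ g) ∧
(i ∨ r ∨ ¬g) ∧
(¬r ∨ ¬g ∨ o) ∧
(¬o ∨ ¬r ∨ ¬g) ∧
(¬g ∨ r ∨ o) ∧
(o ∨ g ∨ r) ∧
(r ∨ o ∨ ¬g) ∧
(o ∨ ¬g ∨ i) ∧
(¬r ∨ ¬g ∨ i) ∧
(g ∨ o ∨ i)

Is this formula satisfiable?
Yes

Yes, the formula is satisfiable.

One satisfying assignment is: r=True, o=False, i=True, g=False

Verification: With this assignment, all 16 clauses evaluate to true.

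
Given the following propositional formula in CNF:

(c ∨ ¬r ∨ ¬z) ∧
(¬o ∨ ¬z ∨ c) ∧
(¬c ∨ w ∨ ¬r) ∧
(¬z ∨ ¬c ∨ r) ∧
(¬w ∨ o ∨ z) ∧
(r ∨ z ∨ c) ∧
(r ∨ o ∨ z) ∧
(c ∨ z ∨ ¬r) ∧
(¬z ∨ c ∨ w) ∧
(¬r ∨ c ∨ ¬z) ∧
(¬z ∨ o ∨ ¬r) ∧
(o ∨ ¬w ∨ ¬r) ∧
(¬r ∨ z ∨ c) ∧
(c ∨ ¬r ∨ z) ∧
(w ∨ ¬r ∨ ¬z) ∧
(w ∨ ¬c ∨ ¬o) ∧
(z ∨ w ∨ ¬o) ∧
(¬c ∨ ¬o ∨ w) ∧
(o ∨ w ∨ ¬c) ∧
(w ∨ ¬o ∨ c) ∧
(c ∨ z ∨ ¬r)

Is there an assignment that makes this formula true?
Yes

Yes, the formula is satisfiable.

One satisfying assignment is: o=True, w=True, c=True, r=False, z=False

Verification: With this assignment, all 21 clauses evaluate to true.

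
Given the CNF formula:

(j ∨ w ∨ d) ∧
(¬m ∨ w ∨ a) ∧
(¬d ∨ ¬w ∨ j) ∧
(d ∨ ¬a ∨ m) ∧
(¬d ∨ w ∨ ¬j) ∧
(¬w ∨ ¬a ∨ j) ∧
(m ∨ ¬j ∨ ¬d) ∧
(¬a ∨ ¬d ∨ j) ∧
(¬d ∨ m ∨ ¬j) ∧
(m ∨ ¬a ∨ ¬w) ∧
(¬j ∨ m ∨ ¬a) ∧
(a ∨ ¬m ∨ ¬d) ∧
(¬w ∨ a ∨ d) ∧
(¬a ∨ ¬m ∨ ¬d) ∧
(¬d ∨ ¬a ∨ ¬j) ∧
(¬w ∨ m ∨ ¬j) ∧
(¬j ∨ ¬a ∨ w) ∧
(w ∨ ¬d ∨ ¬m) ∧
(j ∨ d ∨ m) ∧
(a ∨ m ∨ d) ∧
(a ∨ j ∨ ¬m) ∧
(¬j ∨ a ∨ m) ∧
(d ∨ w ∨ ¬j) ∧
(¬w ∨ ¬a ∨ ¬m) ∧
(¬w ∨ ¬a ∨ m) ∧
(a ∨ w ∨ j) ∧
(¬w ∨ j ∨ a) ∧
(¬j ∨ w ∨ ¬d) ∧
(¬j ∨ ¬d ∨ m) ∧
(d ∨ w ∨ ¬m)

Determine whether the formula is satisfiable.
No

No, the formula is not satisfiable.

No assignment of truth values to the variables can make all 30 clauses true simultaneously.

The formula is UNSAT (unsatisfiable).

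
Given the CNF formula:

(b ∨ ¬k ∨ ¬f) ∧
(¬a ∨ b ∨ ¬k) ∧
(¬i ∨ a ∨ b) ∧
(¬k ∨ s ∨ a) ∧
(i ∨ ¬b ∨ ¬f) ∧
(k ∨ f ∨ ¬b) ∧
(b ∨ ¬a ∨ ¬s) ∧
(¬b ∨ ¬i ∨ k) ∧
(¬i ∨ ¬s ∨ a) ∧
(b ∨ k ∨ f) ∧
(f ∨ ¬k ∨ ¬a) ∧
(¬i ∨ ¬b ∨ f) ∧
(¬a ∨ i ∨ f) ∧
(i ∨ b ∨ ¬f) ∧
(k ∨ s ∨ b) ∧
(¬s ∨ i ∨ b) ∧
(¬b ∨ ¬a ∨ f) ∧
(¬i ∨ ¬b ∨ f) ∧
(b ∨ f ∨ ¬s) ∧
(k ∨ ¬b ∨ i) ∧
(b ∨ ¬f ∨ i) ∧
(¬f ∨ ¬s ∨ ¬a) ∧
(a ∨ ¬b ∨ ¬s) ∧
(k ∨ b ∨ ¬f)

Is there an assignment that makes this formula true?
Yes

Yes, the formula is satisfiable.

One satisfying assignment is: a=True, b=True, k=True, s=False, i=True, f=True

Verification: With this assignment, all 24 clauses evaluate to true.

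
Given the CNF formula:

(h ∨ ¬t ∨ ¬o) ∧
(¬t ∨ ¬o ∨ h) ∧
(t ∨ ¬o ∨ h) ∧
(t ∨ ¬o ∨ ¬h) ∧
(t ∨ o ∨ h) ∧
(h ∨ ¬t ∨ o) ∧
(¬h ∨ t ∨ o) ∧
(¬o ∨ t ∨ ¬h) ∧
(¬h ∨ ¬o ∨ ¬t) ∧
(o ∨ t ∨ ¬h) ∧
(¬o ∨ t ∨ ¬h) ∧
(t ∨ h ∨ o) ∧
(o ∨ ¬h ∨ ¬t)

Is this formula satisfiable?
No

No, the formula is not satisfiable.

No assignment of truth values to the variables can make all 13 clauses true simultaneously.

The formula is UNSAT (unsatisfiable).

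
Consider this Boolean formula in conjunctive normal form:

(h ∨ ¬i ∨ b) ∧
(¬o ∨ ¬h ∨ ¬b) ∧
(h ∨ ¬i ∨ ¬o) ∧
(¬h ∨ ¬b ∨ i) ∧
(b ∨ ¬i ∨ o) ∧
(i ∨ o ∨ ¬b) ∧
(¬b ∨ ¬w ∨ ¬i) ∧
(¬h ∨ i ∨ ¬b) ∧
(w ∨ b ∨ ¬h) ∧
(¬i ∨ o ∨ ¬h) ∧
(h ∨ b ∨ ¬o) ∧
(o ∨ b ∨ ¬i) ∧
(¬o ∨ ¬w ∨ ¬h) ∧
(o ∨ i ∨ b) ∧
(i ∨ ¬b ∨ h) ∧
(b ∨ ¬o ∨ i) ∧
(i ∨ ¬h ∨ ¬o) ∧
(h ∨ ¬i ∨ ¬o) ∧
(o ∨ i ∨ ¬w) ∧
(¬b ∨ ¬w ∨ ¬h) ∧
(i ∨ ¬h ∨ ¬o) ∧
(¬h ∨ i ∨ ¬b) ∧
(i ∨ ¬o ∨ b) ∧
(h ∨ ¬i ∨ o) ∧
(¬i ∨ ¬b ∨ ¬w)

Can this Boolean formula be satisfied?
No

No, the formula is not satisfiable.

No assignment of truth values to the variables can make all 25 clauses true simultaneously.

The formula is UNSAT (unsatisfiable).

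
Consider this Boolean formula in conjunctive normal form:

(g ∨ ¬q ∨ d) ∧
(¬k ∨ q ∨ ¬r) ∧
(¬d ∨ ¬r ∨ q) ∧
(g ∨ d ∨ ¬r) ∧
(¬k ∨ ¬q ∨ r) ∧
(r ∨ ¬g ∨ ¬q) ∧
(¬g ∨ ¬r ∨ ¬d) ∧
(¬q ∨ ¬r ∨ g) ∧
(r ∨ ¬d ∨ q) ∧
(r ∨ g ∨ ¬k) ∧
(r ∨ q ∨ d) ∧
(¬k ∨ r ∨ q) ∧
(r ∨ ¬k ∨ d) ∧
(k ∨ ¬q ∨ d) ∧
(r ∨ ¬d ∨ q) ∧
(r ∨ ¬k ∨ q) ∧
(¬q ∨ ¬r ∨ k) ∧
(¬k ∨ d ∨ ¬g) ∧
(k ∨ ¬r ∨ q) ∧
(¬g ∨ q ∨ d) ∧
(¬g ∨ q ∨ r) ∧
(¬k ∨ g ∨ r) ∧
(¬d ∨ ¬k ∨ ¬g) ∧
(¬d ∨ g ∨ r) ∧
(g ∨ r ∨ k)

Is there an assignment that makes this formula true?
No

No, the formula is not satisfiable.

No assignment of truth values to the variables can make all 25 clauses true simultaneously.

The formula is UNSAT (unsatisfiable).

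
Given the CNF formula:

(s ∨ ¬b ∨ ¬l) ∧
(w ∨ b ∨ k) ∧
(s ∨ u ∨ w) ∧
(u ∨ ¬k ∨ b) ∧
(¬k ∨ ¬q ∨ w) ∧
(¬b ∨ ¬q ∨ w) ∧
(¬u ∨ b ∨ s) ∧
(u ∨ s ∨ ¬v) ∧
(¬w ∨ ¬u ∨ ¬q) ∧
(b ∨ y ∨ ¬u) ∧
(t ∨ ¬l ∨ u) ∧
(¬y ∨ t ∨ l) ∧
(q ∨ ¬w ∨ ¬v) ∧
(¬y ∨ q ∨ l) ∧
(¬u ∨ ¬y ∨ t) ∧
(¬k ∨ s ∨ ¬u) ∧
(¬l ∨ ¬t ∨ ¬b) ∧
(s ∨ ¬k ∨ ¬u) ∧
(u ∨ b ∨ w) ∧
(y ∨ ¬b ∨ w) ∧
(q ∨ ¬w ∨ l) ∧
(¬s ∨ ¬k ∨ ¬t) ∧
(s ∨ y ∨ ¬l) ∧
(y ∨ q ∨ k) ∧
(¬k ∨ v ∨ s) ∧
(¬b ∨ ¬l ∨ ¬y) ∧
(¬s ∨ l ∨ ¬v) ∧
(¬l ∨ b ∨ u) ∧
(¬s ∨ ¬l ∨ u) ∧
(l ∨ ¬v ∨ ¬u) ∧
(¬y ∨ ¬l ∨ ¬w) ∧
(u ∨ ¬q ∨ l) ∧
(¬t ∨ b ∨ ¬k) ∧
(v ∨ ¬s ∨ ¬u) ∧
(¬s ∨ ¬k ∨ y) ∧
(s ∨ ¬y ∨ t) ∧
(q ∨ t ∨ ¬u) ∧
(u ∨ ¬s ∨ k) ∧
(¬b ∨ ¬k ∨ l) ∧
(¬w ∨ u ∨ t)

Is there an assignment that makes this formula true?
No

No, the formula is not satisfiable.

No assignment of truth values to the variables can make all 40 clauses true simultaneously.

The formula is UNSAT (unsatisfiable).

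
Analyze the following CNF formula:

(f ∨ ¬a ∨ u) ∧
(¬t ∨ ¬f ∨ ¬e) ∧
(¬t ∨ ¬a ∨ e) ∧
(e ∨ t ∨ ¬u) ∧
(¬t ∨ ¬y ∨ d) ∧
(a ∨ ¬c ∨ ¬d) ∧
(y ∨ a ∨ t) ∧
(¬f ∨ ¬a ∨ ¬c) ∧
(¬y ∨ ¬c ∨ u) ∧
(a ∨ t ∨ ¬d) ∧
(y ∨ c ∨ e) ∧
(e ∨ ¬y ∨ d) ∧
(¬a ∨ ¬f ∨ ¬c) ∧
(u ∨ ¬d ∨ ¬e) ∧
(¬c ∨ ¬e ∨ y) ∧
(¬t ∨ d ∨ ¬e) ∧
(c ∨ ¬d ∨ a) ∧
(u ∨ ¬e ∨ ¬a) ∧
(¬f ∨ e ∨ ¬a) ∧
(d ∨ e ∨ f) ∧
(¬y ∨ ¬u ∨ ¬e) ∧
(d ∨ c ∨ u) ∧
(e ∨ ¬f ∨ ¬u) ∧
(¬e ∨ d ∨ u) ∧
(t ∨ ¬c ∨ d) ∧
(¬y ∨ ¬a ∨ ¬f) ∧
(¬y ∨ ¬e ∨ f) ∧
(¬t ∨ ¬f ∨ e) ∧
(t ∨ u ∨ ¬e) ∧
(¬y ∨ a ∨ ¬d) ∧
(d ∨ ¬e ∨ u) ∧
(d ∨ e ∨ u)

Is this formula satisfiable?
Yes

Yes, the formula is satisfiable.

One satisfying assignment is: c=False, a=True, d=False, u=True, f=False, y=False, t=False, e=True

Verification: With this assignment, all 32 clauses evaluate to true.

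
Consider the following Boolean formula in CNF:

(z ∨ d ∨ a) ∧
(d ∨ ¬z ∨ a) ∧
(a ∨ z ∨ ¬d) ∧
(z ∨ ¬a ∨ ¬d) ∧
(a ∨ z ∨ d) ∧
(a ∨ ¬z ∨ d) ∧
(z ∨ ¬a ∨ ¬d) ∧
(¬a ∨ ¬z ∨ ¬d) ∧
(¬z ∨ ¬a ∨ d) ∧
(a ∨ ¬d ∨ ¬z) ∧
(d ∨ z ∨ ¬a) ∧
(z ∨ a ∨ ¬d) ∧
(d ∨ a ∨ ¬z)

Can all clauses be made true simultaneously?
No

No, the formula is not satisfiable.

No assignment of truth values to the variables can make all 13 clauses true simultaneously.

The formula is UNSAT (unsatisfiable).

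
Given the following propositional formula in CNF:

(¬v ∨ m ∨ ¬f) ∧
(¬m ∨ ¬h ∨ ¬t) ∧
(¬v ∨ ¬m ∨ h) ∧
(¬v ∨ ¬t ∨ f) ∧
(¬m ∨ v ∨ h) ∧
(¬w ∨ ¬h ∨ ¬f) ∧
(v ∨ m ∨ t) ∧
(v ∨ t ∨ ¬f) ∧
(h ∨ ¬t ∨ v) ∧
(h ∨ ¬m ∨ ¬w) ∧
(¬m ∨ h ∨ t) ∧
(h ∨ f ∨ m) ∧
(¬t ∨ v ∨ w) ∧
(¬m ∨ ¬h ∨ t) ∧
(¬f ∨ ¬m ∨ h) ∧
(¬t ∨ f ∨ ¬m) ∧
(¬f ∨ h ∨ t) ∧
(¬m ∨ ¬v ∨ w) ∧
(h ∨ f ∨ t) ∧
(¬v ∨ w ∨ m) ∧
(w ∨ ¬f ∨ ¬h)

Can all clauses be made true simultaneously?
Yes

Yes, the formula is satisfiable.

One satisfying assignment is: v=False, m=False, w=True, t=True, f=False, h=True

Verification: With this assignment, all 21 clauses evaluate to true.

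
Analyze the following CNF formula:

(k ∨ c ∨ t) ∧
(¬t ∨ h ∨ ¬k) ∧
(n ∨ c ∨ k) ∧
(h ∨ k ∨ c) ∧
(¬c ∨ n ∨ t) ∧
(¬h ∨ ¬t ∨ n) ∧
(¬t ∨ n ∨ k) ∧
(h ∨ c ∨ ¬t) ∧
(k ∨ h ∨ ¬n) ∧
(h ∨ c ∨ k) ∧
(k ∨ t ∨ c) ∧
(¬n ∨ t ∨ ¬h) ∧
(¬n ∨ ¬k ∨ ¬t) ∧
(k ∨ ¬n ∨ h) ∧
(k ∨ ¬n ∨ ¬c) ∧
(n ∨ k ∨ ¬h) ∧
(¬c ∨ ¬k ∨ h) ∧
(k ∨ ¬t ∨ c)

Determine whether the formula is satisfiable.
Yes

Yes, the formula is satisfiable.

One satisfying assignment is: k=True, c=False, h=False, t=False, n=True

Verification: With this assignment, all 18 clauses evaluate to true.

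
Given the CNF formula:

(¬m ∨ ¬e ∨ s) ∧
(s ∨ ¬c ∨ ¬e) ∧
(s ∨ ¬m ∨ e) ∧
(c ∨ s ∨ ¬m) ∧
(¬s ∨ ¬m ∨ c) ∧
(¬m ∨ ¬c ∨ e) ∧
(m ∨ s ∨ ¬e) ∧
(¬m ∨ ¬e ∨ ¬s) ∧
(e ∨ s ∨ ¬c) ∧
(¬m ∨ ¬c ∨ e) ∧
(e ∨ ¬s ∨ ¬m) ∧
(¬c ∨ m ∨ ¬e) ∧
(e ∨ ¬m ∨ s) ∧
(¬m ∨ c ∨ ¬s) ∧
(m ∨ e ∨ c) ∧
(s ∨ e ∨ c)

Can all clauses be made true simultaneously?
Yes

Yes, the formula is satisfiable.

One satisfying assignment is: m=False, e=True, s=True, c=False

Verification: With this assignment, all 16 clauses evaluate to true.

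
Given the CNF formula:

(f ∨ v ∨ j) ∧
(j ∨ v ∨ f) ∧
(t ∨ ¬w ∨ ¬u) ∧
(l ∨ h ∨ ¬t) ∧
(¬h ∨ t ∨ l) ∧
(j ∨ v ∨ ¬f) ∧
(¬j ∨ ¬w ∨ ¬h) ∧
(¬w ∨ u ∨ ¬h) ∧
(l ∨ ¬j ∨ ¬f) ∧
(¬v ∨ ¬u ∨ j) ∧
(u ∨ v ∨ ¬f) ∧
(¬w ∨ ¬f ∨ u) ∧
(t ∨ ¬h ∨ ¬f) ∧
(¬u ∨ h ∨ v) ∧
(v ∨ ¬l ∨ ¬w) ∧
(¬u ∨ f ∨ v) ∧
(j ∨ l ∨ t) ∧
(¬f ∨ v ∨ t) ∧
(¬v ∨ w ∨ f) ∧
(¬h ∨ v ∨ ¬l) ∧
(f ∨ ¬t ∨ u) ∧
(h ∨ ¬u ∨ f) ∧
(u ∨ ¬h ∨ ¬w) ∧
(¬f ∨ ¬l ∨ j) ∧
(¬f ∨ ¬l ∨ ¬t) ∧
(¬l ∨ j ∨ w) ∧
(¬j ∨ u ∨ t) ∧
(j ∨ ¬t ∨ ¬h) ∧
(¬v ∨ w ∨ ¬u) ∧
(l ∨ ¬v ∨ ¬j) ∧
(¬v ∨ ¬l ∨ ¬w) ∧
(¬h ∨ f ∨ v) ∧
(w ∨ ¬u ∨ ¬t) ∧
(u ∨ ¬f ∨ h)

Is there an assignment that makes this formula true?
No

No, the formula is not satisfiable.

No assignment of truth values to the variables can make all 34 clauses true simultaneously.

The formula is UNSAT (unsatisfiable).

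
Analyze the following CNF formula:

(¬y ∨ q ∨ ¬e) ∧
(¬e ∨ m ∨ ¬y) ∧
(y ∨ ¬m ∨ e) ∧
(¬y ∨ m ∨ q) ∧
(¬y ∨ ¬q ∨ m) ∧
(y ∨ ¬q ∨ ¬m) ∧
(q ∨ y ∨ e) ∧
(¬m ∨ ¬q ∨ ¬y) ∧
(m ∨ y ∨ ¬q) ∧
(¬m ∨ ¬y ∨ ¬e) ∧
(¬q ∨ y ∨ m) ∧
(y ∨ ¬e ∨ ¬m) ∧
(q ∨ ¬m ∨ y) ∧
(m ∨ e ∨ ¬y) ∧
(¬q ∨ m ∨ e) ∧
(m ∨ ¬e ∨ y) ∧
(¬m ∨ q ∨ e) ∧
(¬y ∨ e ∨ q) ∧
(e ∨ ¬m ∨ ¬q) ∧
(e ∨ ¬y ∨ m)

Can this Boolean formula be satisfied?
No

No, the formula is not satisfiable.

No assignment of truth values to the variables can make all 20 clauses true simultaneously.

The formula is UNSAT (unsatisfiable).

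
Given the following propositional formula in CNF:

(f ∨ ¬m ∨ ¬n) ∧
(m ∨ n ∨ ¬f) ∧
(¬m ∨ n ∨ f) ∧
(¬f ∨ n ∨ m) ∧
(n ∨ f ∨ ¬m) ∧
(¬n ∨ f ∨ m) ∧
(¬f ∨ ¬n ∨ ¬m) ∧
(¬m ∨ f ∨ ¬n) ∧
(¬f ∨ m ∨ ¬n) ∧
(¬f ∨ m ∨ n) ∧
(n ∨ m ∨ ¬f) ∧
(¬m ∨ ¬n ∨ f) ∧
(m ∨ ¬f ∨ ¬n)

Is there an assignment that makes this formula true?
Yes

Yes, the formula is satisfiable.

One satisfying assignment is: f=False, m=False, n=False

Verification: With this assignment, all 13 clauses evaluate to true.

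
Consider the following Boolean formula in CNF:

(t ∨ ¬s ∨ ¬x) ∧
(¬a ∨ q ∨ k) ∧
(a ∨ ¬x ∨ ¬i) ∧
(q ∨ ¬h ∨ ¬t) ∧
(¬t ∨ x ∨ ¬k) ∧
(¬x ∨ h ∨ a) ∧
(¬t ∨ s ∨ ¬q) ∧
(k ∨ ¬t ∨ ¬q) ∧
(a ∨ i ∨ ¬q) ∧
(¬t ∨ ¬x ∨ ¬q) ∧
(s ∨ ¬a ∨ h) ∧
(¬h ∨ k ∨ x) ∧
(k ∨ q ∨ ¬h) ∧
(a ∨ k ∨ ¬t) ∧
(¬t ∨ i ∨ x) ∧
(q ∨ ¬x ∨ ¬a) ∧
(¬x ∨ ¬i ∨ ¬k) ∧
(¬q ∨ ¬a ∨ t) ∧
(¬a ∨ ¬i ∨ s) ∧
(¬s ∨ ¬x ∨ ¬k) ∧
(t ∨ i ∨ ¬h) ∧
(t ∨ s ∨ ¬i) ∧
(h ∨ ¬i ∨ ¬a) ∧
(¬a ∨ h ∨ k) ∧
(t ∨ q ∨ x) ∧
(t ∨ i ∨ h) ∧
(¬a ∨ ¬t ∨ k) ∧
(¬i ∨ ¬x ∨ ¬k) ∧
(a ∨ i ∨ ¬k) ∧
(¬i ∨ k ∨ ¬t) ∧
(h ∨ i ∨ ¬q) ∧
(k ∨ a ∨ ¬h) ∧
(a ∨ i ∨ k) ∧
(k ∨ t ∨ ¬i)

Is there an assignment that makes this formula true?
Yes

Yes, the formula is satisfiable.

One satisfying assignment is: x=False, k=True, i=True, s=True, a=False, h=False, t=False, q=True

Verification: With this assignment, all 34 clauses evaluate to true.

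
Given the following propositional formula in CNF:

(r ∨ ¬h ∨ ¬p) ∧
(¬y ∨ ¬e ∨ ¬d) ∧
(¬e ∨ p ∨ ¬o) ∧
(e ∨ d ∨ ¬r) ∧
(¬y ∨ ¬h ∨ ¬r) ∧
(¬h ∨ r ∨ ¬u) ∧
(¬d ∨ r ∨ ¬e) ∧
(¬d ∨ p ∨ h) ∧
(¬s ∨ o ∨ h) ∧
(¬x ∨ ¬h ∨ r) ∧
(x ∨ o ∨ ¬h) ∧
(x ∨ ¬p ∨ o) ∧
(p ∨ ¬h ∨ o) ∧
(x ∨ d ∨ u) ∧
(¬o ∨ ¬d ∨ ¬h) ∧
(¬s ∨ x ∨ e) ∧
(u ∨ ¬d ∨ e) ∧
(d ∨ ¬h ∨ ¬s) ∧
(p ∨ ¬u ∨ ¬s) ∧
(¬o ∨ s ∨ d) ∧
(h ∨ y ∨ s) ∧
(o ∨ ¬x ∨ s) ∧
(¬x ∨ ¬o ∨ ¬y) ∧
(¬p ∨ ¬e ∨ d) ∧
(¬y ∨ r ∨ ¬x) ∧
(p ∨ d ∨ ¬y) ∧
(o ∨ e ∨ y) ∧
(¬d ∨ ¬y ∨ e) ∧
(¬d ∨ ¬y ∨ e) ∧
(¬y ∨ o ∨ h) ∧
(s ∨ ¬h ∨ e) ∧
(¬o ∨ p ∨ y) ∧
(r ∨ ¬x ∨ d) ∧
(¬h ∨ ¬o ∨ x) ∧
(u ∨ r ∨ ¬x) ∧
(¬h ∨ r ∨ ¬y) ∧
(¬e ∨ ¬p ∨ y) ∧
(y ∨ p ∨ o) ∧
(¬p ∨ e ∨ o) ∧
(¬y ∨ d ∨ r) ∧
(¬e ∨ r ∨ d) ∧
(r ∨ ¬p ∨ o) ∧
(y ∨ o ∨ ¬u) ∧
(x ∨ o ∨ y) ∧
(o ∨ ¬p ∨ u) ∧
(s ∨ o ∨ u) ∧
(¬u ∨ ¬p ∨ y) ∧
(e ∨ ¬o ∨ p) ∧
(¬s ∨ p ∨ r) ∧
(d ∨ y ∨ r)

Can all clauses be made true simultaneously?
No

No, the formula is not satisfiable.

No assignment of truth values to the variables can make all 50 clauses true simultaneously.

The formula is UNSAT (unsatisfiable).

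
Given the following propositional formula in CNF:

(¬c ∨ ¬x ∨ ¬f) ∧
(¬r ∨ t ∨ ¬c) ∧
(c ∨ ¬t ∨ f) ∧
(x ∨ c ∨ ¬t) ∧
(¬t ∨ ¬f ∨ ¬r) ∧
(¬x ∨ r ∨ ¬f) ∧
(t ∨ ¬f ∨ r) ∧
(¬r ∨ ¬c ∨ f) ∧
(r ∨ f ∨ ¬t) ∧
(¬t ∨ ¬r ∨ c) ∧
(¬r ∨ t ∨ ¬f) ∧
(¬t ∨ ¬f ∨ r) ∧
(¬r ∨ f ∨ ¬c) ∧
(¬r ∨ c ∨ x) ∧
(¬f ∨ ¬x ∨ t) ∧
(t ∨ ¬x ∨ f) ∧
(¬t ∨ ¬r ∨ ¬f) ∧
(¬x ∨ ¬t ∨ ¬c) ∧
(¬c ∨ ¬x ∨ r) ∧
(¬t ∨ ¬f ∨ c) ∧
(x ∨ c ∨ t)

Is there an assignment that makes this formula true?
Yes

Yes, the formula is satisfiable.

One satisfying assignment is: r=False, f=False, x=False, c=True, t=False

Verification: With this assignment, all 21 clauses evaluate to true.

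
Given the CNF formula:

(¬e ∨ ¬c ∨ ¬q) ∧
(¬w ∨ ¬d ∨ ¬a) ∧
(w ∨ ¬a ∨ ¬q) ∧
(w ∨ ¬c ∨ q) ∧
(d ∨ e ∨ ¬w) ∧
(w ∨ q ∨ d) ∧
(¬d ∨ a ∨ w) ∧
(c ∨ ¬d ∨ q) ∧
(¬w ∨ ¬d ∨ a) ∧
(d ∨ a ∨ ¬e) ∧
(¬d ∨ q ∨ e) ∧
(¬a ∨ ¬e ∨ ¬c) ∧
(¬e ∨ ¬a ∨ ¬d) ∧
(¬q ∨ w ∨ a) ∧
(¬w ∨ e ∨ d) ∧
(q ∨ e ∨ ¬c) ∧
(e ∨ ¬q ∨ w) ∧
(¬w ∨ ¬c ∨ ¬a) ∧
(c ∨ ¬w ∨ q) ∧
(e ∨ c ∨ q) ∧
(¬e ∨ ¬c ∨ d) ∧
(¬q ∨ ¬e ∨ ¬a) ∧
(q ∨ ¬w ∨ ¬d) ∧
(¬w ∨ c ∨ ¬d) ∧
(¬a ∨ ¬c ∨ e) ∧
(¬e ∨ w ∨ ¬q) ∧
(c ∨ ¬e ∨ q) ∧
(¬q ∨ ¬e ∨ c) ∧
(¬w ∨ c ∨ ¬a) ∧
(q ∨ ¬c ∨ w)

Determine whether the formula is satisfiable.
No

No, the formula is not satisfiable.

No assignment of truth values to the variables can make all 30 clauses true simultaneously.

The formula is UNSAT (unsatisfiable).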